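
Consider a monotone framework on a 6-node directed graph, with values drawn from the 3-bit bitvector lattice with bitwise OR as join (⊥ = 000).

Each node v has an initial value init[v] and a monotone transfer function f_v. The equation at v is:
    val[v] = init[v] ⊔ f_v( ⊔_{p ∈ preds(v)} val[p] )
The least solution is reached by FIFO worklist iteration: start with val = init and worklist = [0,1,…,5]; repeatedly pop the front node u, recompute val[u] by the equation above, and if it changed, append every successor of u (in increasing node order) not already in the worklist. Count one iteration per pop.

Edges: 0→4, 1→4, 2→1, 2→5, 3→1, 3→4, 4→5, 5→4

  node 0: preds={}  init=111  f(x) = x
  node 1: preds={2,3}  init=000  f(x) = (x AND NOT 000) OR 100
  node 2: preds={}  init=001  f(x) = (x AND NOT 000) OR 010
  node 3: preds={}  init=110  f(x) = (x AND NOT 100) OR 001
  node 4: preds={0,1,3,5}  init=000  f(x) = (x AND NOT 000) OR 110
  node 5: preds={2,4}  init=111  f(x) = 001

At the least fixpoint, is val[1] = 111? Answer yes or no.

Iteration log — 7 steps:
  step 1. node 0  ⊔preds=000  new=111  stable
  step 2. node 1  ⊔preds=111  new=111  old=000  +wl: 
  step 3. node 2  ⊔preds=000  new=011  old=001  +wl: 1
  step 4. node 3  ⊔preds=000  new=111  old=110  +wl: 
  step 5. node 4  ⊔preds=111  new=111  old=000  +wl: 
  step 6. node 5  ⊔preds=111  new=111  stable
  step 7. node 1  ⊔preds=111  new=111  stable

Least fixpoint reached:
  node 0: 111
  node 1: 111
  node 2: 011
  node 3: 111
  node 4: 111
  node 5: 111

yes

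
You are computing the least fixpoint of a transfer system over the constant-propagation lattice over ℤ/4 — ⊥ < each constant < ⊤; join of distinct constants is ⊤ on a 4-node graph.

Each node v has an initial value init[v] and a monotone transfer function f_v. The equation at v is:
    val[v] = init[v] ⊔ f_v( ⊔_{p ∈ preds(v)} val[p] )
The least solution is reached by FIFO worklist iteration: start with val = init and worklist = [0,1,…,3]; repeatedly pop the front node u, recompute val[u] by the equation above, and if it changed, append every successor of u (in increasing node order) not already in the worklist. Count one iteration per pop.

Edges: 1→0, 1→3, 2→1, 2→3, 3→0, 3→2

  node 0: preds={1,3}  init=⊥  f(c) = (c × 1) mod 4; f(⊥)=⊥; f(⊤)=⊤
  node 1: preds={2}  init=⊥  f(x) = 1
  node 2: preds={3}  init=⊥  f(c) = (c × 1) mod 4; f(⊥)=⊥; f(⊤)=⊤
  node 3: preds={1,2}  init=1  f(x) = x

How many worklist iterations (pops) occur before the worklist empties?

6

Trace (6 dequeues):
  [1] u=0 | in 1 | out 1 | prev ⊥ | push {}
  [2] u=1 | in ⊥ | out 1 | prev ⊥ | push {0}
  [3] u=2 | in 1 | out 1 | prev ⊥ | push {1}
  [4] u=3 | in 1 | out 1 | ==
  [5] u=0 | in 1 | out 1 | ==
  [6] u=1 | in 1 | out 1 | ==

Converged values:
  [0] 1
  [1] 1
  [2] 1
  [3] 1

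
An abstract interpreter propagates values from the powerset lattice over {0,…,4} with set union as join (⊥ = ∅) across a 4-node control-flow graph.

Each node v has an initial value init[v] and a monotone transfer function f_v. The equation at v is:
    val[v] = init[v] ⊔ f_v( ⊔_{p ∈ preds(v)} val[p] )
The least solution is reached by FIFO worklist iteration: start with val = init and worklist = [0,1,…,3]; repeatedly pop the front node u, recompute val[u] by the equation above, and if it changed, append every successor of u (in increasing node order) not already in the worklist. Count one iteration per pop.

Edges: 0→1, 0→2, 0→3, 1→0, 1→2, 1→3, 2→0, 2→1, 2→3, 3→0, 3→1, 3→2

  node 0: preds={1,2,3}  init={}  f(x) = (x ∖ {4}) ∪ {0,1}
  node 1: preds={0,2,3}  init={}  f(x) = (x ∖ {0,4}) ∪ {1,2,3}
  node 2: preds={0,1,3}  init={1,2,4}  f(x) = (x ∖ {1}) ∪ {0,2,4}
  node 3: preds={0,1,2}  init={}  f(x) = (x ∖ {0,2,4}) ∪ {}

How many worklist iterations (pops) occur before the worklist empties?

8

Worklist (8 pops):
  #1 pop 0: in={1,2,4} → {0,1,2} (was {}); enqueue []
  #2 pop 1: in={0,1,2,4} → {1,2,3} (was {}); enqueue [0]
  #3 pop 2: in={0,1,2,3} → {0,1,2,3,4} (was {1,2,4}); enqueue [1]
  #4 pop 3: in={0,1,2,3,4} → {1,3} (was {}); enqueue [2]
  #5 pop 0: in={0,1,2,3,4} → {0,1,2,3} (was {0,1,2}); enqueue [3]
  #6 pop 1: in={0,1,2,3,4} → {1,2,3} (no change)
  #7 pop 2: in={0,1,2,3} → {0,1,2,3,4} (no change)
  #8 pop 3: in={0,1,2,3,4} → {1,3} (no change)

Fixpoint:
  val[0] = {0,1,2,3}
  val[1] = {1,2,3}
  val[2] = {0,1,2,3,4}
  val[3] = {1,3}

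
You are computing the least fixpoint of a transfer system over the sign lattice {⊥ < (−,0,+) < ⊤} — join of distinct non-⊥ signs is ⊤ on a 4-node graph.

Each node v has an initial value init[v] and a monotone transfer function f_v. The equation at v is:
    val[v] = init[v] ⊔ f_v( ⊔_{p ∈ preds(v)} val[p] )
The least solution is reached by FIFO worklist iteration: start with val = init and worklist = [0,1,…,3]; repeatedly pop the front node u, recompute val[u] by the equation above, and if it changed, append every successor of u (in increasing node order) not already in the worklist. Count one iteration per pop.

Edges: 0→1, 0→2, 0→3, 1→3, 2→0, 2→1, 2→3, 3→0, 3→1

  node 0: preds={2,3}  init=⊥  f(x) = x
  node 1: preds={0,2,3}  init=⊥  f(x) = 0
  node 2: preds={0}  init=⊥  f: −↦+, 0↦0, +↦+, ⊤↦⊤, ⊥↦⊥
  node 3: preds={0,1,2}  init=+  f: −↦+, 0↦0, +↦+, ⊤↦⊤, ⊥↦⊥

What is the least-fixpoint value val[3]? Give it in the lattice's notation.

⊤

Trace (10 dequeues):
  [1] u=0 | in + | out + | prev ⊥ | push {}
  [2] u=1 | in + | out 0 | prev ⊥ | push {}
  [3] u=2 | in + | out + | prev ⊥ | push {0,1}
  [4] u=3 | in ⊤ | out ⊤ | prev + | push {}
  [5] u=0 | in ⊤ | out ⊤ | prev + | push {2,3}
  [6] u=1 | in ⊤ | out 0 | ==
  [7] u=2 | in ⊤ | out ⊤ | prev + | push {0,1}
  [8] u=3 | in ⊤ | out ⊤ | ==
  [9] u=0 | in ⊤ | out ⊤ | ==
  [10] u=1 | in ⊤ | out 0 | ==

Converged values:
  [0] ⊤
  [1] 0
  [2] ⊤
  [3] ⊤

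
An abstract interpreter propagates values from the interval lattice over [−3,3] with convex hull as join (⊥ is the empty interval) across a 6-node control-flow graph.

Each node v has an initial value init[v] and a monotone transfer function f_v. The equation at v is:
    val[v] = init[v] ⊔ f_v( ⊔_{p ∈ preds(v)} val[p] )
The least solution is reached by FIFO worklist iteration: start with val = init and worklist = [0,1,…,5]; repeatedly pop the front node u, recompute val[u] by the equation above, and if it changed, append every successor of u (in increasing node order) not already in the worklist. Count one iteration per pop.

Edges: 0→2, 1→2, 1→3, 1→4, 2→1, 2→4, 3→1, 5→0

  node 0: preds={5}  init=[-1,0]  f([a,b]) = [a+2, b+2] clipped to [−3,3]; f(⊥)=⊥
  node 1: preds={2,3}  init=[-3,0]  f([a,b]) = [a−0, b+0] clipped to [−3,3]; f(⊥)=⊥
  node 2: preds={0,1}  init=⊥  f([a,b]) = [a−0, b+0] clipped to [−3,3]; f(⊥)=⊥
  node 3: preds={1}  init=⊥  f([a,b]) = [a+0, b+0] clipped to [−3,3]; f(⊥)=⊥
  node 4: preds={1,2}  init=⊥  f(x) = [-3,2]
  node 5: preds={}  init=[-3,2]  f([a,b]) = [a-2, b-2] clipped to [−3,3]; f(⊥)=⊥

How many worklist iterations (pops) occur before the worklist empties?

Iteration log — 11 steps:
  step 1. node 0  ⊔preds=[-3,2]  new=[-1,3]  old=[-1,0]  +wl: 
  step 2. node 1  ⊔preds=⊥  new=[-3,0]  stable
  step 3. node 2  ⊔preds=[-3,3]  new=[-3,3]  old=⊥  +wl: 1
  step 4. node 3  ⊔preds=[-3,0]  new=[-3,0]  old=⊥  +wl: 
  step 5. node 4  ⊔preds=[-3,3]  new=[-3,2]  old=⊥  +wl: 
  step 6. node 5  ⊔preds=⊥  new=[-3,2]  stable
  step 7. node 1  ⊔preds=[-3,3]  new=[-3,3]  old=[-3,0]  +wl: 2,3,4
  step 8. node 2  ⊔preds=[-3,3]  new=[-3,3]  stable
  step 9. node 3  ⊔preds=[-3,3]  new=[-3,3]  old=[-3,0]  +wl: 1
  step 10. node 4  ⊔preds=[-3,3]  new=[-3,2]  stable
  step 11. node 1  ⊔preds=[-3,3]  new=[-3,3]  stable

Least fixpoint reached:
  node 0: [-1,3]
  node 1: [-3,3]
  node 2: [-3,3]
  node 3: [-3,3]
  node 4: [-3,2]
  node 5: [-3,2]

11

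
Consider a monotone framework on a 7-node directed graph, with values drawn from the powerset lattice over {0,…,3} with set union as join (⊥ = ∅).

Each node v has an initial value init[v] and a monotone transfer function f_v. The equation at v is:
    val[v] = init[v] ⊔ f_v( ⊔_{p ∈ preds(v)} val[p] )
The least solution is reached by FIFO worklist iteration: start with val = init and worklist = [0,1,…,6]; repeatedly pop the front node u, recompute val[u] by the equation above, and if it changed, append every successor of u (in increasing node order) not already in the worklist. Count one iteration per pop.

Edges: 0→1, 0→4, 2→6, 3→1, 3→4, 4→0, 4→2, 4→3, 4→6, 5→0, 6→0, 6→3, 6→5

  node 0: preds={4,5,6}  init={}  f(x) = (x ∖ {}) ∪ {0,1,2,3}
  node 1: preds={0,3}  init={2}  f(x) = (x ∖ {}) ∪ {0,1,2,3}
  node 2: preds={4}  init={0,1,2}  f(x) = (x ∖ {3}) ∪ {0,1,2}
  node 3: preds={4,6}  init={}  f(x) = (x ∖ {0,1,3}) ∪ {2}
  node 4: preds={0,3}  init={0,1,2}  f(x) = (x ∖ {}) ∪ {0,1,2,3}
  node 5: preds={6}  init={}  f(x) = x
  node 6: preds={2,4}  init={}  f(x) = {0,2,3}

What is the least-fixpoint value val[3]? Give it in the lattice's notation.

{2}

Worklist (13 pops):
  #1 pop 0: in={0,1,2} → {0,1,2,3} (was {}); enqueue []
  #2 pop 1: in={0,1,2,3} → {0,1,2,3} (was {2}); enqueue []
  #3 pop 2: in={0,1,2} → {0,1,2} (no change)
  #4 pop 3: in={0,1,2} → {2} (was {}); enqueue [1]
  #5 pop 4: in={0,1,2,3} → {0,1,2,3} (was {0,1,2}); enqueue [0,2,3]
  #6 pop 5: in={} → {} (no change)
  #7 pop 6: in={0,1,2,3} → {0,2,3} (was {}); enqueue [5]
  #8 pop 1: in={0,1,2,3} → {0,1,2,3} (no change)
  #9 pop 0: in={0,1,2,3} → {0,1,2,3} (no change)
  #10 pop 2: in={0,1,2,3} → {0,1,2} (no change)
  #11 pop 3: in={0,1,2,3} → {2} (no change)
  #12 pop 5: in={0,2,3} → {0,2,3} (was {}); enqueue [0]
  #13 pop 0: in={0,1,2,3} → {0,1,2,3} (no change)

Fixpoint:
  val[0] = {0,1,2,3}
  val[1] = {0,1,2,3}
  val[2] = {0,1,2}
  val[3] = {2}
  val[4] = {0,1,2,3}
  val[5] = {0,2,3}
  val[6] = {0,2,3}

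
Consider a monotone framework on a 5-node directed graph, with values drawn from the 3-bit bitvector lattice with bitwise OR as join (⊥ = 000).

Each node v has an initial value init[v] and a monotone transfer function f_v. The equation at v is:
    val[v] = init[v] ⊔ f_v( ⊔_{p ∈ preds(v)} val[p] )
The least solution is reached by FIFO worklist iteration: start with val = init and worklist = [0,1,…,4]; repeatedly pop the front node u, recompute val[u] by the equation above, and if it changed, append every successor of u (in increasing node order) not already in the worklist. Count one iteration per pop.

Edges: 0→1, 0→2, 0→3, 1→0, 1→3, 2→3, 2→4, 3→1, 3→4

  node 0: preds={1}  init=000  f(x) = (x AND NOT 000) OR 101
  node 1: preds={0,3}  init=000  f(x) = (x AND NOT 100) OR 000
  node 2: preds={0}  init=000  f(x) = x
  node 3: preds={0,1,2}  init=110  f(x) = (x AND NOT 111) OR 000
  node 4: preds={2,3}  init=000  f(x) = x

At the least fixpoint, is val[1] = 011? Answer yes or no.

Iteration log — 10 steps:
  step 1. node 0  ⊔preds=000  new=101  old=000  +wl: 
  step 2. node 1  ⊔preds=111  new=011  old=000  +wl: 0
  step 3. node 2  ⊔preds=101  new=101  old=000  +wl: 
  step 4. node 3  ⊔preds=111  new=110  stable
  step 5. node 4  ⊔preds=111  new=111  old=000  +wl: 
  step 6. node 0  ⊔preds=011  new=111  old=101  +wl: 1,2,3
  step 7. node 1  ⊔preds=111  new=011  stable
  step 8. node 2  ⊔preds=111  new=111  old=101  +wl: 4
  step 9. node 3  ⊔preds=111  new=110  stable
  step 10. node 4  ⊔preds=111  new=111  stable

Least fixpoint reached:
  node 0: 111
  node 1: 011
  node 2: 111
  node 3: 110
  node 4: 111

yes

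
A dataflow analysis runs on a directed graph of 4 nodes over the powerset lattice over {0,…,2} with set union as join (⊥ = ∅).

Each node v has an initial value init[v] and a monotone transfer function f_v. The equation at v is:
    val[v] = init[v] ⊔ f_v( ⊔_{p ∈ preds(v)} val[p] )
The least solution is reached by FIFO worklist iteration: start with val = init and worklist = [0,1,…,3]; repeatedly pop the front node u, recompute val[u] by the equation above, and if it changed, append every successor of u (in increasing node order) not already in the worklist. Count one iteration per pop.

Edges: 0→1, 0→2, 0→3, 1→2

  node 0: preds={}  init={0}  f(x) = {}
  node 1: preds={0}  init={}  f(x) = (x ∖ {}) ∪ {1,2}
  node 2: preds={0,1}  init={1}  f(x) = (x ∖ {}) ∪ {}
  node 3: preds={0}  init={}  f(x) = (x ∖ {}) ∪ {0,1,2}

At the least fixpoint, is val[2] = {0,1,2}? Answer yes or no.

Trace (4 dequeues):
  [1] u=0 | in {} | out {0} | ==
  [2] u=1 | in {0} | out {0,1,2} | prev {} | push {}
  [3] u=2 | in {0,1,2} | out {0,1,2} | prev {1} | push {}
  [4] u=3 | in {0} | out {0,1,2} | prev {} | push {}

Converged values:
  [0] {0}
  [1] {0,1,2}
  [2] {0,1,2}
  [3] {0,1,2}

yes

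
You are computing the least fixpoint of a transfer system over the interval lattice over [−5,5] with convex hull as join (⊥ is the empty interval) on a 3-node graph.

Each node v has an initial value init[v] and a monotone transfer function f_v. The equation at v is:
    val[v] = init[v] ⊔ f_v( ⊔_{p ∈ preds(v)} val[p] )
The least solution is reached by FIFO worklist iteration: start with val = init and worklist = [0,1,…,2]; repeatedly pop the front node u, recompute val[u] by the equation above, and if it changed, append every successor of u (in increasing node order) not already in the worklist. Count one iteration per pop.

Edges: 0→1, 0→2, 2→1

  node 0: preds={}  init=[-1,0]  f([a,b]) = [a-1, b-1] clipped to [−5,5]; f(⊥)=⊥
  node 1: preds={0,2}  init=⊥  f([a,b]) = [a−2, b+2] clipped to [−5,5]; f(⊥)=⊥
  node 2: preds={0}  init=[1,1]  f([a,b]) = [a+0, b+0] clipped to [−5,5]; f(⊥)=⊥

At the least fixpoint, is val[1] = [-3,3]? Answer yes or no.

Trace (4 dequeues):
  [1] u=0 | in ⊥ | out [-1,0] | ==
  [2] u=1 | in [-1,1] | out [-3,3] | prev ⊥ | push {}
  [3] u=2 | in [-1,0] | out [-1,1] | prev [1,1] | push {1}
  [4] u=1 | in [-1,1] | out [-3,3] | ==

Converged values:
  [0] [-1,0]
  [1] [-3,3]
  [2] [-1,1]

yes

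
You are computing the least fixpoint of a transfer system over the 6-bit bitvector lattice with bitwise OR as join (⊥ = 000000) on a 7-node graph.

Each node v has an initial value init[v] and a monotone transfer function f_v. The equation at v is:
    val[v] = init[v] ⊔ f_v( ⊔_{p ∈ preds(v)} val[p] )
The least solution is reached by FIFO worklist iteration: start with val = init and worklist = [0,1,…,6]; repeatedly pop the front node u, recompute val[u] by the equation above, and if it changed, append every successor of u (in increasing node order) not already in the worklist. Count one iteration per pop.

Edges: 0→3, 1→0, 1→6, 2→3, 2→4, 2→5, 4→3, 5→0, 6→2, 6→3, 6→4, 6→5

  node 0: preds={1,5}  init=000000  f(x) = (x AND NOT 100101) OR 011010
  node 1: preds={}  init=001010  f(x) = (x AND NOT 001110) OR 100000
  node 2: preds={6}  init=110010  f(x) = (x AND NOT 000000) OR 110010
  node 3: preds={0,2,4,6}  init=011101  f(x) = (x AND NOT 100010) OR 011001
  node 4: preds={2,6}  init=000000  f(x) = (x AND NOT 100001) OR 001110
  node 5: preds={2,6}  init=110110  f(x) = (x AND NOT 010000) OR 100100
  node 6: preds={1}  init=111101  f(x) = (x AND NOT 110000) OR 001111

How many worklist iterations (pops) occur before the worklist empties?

Worklist (12 pops):
  #1 pop 0: in=111110 → 011010 (was 000000); enqueue []
  #2 pop 1: in=000000 → 101010 (was 001010); enqueue [0]
  #3 pop 2: in=111101 → 111111 (was 110010); enqueue []
  #4 pop 3: in=111111 → 011101 (no change)
  #5 pop 4: in=111111 → 011110 (was 000000); enqueue [3]
  #6 pop 5: in=111111 → 111111 (was 110110); enqueue []
  #7 pop 6: in=101010 → 111111 (was 111101); enqueue [2,4,5]
  #8 pop 0: in=111111 → 011010 (no change)
  #9 pop 3: in=111111 → 011101 (no change)
  #10 pop 2: in=111111 → 111111 (no change)
  #11 pop 4: in=111111 → 011110 (no change)
  #12 pop 5: in=111111 → 111111 (no change)

Fixpoint:
  val[0] = 011010
  val[1] = 101010
  val[2] = 111111
  val[3] = 011101
  val[4] = 011110
  val[5] = 111111
  val[6] = 111111

12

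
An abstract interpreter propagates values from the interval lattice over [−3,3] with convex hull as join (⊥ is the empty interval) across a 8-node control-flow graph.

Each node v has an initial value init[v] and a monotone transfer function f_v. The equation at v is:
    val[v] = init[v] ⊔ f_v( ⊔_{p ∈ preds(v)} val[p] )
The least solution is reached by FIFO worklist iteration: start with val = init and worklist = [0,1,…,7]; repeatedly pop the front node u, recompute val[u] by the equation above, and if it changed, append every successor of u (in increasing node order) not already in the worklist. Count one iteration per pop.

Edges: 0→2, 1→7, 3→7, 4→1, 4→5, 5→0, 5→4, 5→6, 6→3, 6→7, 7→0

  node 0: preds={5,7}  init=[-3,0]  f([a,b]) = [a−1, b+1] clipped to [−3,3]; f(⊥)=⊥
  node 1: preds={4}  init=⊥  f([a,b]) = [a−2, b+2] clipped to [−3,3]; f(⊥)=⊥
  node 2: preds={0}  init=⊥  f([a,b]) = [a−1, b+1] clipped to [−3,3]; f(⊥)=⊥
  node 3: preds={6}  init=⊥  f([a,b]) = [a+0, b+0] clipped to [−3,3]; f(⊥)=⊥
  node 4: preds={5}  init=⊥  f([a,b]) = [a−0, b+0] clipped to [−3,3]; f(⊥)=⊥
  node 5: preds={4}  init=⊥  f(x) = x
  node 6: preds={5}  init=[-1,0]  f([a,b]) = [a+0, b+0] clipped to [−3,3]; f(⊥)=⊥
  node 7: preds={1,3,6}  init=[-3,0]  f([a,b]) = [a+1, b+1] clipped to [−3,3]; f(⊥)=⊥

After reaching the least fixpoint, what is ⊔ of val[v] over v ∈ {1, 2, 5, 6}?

[-3,3]

Trace (10 dequeues):
  [1] u=0 | in [-3,0] | out [-3,1] | prev [-3,0] | push {}
  [2] u=1 | in ⊥ | out ⊥ | ==
  [3] u=2 | in [-3,1] | out [-3,2] | prev ⊥ | push {}
  [4] u=3 | in [-1,0] | out [-1,0] | prev ⊥ | push {}
  [5] u=4 | in ⊥ | out ⊥ | ==
  [6] u=5 | in ⊥ | out ⊥ | ==
  [7] u=6 | in ⊥ | out [-1,0] | ==
  [8] u=7 | in [-1,0] | out [-3,1] | prev [-3,0] | push {0}
  [9] u=0 | in [-3,1] | out [-3,2] | prev [-3,1] | push {2}
  [10] u=2 | in [-3,2] | out [-3,3] | prev [-3,2] | push {}

Converged values:
  [0] [-3,2]
  [1] ⊥
  [2] [-3,3]
  [3] [-1,0]
  [4] ⊥
  [5] ⊥
  [6] [-1,0]
  [7] [-3,1]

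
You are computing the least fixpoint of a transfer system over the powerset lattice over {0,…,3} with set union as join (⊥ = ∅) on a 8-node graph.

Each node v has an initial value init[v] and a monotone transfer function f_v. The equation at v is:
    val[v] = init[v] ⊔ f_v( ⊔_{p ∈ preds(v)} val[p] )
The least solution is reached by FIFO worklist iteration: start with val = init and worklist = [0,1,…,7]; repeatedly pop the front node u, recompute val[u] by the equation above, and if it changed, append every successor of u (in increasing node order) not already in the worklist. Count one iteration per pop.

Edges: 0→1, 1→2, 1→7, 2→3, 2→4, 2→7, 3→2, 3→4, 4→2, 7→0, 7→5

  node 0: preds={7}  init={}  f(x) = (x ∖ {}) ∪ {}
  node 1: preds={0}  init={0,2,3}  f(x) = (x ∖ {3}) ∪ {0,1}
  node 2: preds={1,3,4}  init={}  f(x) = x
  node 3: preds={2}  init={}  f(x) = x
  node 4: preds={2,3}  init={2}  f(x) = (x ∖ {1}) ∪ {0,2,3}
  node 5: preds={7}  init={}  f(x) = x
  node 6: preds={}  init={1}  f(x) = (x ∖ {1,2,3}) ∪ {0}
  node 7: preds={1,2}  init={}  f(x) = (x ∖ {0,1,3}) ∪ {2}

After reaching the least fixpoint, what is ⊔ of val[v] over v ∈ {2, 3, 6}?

Worklist (12 pops):
  #1 pop 0: in={} → {} (no change)
  #2 pop 1: in={} → {0,1,2,3} (was {0,2,3}); enqueue []
  #3 pop 2: in={0,1,2,3} → {0,1,2,3} (was {}); enqueue []
  #4 pop 3: in={0,1,2,3} → {0,1,2,3} (was {}); enqueue [2]
  #5 pop 4: in={0,1,2,3} → {0,2,3} (was {2}); enqueue []
  #6 pop 5: in={} → {} (no change)
  #7 pop 6: in={} → {0,1} (was {1}); enqueue []
  #8 pop 7: in={0,1,2,3} → {2} (was {}); enqueue [0,5]
  #9 pop 2: in={0,1,2,3} → {0,1,2,3} (no change)
  #10 pop 0: in={2} → {2} (was {}); enqueue [1]
  #11 pop 5: in={2} → {2} (was {}); enqueue []
  #12 pop 1: in={2} → {0,1,2,3} (no change)

Fixpoint:
  val[0] = {2}
  val[1] = {0,1,2,3}
  val[2] = {0,1,2,3}
  val[3] = {0,1,2,3}
  val[4] = {0,2,3}
  val[5] = {2}
  val[6] = {0,1}
  val[7] = {2}

{0,1,2,3}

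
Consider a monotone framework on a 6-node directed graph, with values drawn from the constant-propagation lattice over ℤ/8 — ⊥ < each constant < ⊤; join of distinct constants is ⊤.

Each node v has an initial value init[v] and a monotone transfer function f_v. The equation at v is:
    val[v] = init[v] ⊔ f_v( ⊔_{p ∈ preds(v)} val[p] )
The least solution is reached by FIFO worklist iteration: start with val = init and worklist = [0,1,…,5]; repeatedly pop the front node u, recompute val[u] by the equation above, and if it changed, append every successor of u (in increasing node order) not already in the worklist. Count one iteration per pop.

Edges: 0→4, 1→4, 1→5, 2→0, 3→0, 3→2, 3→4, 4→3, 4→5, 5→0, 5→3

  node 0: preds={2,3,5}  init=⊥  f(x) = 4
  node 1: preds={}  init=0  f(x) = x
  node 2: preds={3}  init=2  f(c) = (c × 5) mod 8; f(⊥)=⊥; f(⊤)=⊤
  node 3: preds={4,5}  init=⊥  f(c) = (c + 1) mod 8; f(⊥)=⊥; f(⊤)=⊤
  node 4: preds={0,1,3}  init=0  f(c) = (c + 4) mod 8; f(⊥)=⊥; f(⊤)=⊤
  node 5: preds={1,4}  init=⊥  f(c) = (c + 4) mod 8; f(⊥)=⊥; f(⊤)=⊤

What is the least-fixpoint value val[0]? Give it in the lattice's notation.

Iteration log — 12 steps:
  step 1. node 0  ⊔preds=2  new=4  old=⊥  +wl: 
  step 2. node 1  ⊔preds=⊥  new=0  stable
  step 3. node 2  ⊔preds=⊥  new=2  stable
  step 4. node 3  ⊔preds=0  new=1  old=⊥  +wl: 0,2
  step 5. node 4  ⊔preds=⊤  new=⊤  old=0  +wl: 3
  step 6. node 5  ⊔preds=⊤  new=⊤  old=⊥  +wl: 
  step 7. node 0  ⊔preds=⊤  new=4  stable
  step 8. node 2  ⊔preds=1  new=⊤  old=2  +wl: 0
  step 9. node 3  ⊔preds=⊤  new=⊤  old=1  +wl: 2,4
  step 10. node 0  ⊔preds=⊤  new=4  stable
  step 11. node 2  ⊔preds=⊤  new=⊤  stable
  step 12. node 4  ⊔preds=⊤  new=⊤  stable

Least fixpoint reached:
  node 0: 4
  node 1: 0
  node 2: ⊤
  node 3: ⊤
  node 4: ⊤
  node 5: ⊤

4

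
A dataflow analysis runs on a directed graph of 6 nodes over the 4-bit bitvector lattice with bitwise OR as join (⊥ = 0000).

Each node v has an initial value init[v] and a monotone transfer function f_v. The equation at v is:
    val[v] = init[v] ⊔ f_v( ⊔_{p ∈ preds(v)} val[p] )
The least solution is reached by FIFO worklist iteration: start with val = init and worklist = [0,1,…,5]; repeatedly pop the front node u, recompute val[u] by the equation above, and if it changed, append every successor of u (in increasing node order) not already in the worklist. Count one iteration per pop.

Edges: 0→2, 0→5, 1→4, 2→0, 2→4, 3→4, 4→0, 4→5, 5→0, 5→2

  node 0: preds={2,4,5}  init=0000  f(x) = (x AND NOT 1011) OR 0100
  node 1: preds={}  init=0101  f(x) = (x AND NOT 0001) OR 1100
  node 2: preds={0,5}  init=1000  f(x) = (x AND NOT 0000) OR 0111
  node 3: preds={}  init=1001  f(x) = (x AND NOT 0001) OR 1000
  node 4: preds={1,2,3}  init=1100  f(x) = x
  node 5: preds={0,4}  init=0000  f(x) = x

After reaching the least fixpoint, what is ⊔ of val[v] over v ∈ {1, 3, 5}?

Trace (8 dequeues):
  [1] u=0 | in 1100 | out 0100 | prev 0000 | push {}
  [2] u=1 | in 0000 | out 1101 | prev 0101 | push {}
  [3] u=2 | in 0100 | out 1111 | prev 1000 | push {0}
  [4] u=3 | in 0000 | out 1001 | ==
  [5] u=4 | in 1111 | out 1111 | prev 1100 | push {}
  [6] u=5 | in 1111 | out 1111 | prev 0000 | push {2}
  [7] u=0 | in 1111 | out 0100 | ==
  [8] u=2 | in 1111 | out 1111 | ==

Converged values:
  [0] 0100
  [1] 1101
  [2] 1111
  [3] 1001
  [4] 1111
  [5] 1111

1111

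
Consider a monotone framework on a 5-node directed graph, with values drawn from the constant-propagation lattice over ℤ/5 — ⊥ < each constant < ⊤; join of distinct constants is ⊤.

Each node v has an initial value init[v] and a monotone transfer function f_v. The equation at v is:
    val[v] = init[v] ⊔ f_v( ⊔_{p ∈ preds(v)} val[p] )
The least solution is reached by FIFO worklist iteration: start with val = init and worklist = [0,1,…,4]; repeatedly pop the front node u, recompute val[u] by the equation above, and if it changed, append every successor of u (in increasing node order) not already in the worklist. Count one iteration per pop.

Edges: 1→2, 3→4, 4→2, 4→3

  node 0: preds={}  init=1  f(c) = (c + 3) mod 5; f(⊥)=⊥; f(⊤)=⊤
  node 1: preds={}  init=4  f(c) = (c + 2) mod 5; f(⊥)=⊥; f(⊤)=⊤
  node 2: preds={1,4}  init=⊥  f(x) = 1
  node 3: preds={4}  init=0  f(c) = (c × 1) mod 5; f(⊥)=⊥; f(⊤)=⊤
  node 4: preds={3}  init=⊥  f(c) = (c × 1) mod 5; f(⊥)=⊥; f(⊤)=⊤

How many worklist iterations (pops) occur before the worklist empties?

Worklist (7 pops):
  #1 pop 0: in=⊥ → 1 (no change)
  #2 pop 1: in=⊥ → 4 (no change)
  #3 pop 2: in=4 → 1 (was ⊥); enqueue []
  #4 pop 3: in=⊥ → 0 (no change)
  #5 pop 4: in=0 → 0 (was ⊥); enqueue [2,3]
  #6 pop 2: in=⊤ → 1 (no change)
  #7 pop 3: in=0 → 0 (no change)

Fixpoint:
  val[0] = 1
  val[1] = 4
  val[2] = 1
  val[3] = 0
  val[4] = 0

7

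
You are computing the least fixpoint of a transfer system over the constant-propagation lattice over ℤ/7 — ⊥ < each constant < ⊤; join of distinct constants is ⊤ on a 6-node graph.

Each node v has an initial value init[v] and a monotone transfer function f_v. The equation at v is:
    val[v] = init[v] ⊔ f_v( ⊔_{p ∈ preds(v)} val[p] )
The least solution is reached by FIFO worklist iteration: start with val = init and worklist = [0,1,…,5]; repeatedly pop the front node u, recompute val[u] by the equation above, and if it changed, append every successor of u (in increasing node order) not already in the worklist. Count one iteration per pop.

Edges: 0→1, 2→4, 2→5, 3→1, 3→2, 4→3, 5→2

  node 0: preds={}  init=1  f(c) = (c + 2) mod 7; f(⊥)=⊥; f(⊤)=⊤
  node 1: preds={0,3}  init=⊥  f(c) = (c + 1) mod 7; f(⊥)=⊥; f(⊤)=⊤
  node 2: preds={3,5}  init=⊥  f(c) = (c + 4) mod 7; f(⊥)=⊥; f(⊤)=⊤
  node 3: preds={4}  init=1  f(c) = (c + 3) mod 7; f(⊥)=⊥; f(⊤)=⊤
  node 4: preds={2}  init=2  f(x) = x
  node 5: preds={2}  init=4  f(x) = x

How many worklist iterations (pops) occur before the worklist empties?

Iteration log — 9 steps:
  step 1. node 0  ⊔preds=⊥  new=1  stable
  step 2. node 1  ⊔preds=1  new=2  old=⊥  +wl: 
  step 3. node 2  ⊔preds=⊤  new=⊤  old=⊥  +wl: 
  step 4. node 3  ⊔preds=2  new=⊤  old=1  +wl: 1,2
  step 5. node 4  ⊔preds=⊤  new=⊤  old=2  +wl: 3
  step 6. node 5  ⊔preds=⊤  new=⊤  old=4  +wl: 
  step 7. node 1  ⊔preds=⊤  new=⊤  old=2  +wl: 
  step 8. node 2  ⊔preds=⊤  new=⊤  stable
  step 9. node 3  ⊔preds=⊤  new=⊤  stable

Least fixpoint reached:
  node 0: 1
  node 1: ⊤
  node 2: ⊤
  node 3: ⊤
  node 4: ⊤
  node 5: ⊤

9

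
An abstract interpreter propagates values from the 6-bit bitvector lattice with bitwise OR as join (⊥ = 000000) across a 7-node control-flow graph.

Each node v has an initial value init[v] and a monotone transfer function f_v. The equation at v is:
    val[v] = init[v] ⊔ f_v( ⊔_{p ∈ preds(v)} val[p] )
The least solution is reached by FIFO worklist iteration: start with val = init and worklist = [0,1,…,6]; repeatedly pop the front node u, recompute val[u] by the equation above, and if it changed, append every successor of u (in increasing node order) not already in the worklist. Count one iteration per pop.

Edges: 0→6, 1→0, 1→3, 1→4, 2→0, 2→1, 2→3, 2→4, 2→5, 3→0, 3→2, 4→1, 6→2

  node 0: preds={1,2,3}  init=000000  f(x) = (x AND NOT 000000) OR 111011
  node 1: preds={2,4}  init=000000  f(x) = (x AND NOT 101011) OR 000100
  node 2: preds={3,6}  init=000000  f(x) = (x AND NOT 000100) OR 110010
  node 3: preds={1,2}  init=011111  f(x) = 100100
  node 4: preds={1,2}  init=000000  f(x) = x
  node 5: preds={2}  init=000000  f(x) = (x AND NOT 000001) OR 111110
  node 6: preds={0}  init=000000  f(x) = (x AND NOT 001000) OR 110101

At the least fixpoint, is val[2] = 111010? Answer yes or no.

Iteration log — 13 steps:
  step 1. node 0  ⊔preds=011111  new=111111  old=000000  +wl: 
  step 2. node 1  ⊔preds=000000  new=000100  old=000000  +wl: 0
  step 3. node 2  ⊔preds=011111  new=111011  old=000000  +wl: 1
  step 4. node 3  ⊔preds=111111  new=111111  old=011111  +wl: 2
  step 5. node 4  ⊔preds=111111  new=111111  old=000000  +wl: 
  step 6. node 5  ⊔preds=111011  new=111110  old=000000  +wl: 
  step 7. node 6  ⊔preds=111111  new=110111  old=000000  +wl: 
  step 8. node 0  ⊔preds=111111  new=111111  stable
  step 9. node 1  ⊔preds=111111  new=010100  old=000100  +wl: 0,3,4
  step 10. node 2  ⊔preds=111111  new=111011  stable
  step 11. node 0  ⊔preds=111111  new=111111  stable
  step 12. node 3  ⊔preds=111111  new=111111  stable
  step 13. node 4  ⊔preds=111111  new=111111  stable

Least fixpoint reached:
  node 0: 111111
  node 1: 010100
  node 2: 111011
  node 3: 111111
  node 4: 111111
  node 5: 111110
  node 6: 110111

no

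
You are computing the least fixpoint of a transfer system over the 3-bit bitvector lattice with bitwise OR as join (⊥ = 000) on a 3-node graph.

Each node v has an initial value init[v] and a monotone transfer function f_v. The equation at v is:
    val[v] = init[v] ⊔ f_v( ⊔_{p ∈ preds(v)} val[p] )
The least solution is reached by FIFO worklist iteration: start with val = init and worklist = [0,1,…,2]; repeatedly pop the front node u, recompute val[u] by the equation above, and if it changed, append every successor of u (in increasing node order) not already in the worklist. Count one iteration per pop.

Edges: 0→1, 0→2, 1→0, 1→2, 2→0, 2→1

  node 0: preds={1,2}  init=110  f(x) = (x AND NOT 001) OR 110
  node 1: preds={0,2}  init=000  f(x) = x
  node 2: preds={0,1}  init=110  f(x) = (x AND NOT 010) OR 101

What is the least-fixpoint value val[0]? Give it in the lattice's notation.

110

Trace (7 dequeues):
  [1] u=0 | in 110 | out 110 | ==
  [2] u=1 | in 110 | out 110 | prev 000 | push {0}
  [3] u=2 | in 110 | out 111 | prev 110 | push {1}
  [4] u=0 | in 111 | out 110 | ==
  [5] u=1 | in 111 | out 111 | prev 110 | push {0,2}
  [6] u=0 | in 111 | out 110 | ==
  [7] u=2 | in 111 | out 111 | ==

Converged values:
  [0] 110
  [1] 111
  [2] 111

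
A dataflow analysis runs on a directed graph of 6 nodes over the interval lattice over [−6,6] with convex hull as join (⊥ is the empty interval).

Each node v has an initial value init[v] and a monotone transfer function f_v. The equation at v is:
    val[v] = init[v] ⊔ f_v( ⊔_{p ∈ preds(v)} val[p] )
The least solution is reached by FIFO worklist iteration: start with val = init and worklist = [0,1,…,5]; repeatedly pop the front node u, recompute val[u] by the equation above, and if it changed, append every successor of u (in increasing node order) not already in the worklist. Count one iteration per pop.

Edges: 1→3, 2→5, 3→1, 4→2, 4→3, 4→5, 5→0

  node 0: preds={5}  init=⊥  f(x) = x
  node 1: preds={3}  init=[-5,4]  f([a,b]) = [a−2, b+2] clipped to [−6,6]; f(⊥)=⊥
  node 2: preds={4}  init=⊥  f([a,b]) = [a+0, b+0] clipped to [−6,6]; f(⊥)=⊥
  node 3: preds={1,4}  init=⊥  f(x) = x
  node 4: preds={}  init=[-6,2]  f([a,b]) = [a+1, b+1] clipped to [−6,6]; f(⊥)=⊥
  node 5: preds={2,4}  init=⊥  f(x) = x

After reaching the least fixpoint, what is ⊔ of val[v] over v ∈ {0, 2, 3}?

[-6,6]

Trace (10 dequeues):
  [1] u=0 | in ⊥ | out ⊥ | ==
  [2] u=1 | in ⊥ | out [-5,4] | ==
  [3] u=2 | in [-6,2] | out [-6,2] | prev ⊥ | push {}
  [4] u=3 | in [-6,4] | out [-6,4] | prev ⊥ | push {1}
  [5] u=4 | in ⊥ | out [-6,2] | ==
  [6] u=5 | in [-6,2] | out [-6,2] | prev ⊥ | push {0}
  [7] u=1 | in [-6,4] | out [-6,6] | prev [-5,4] | push {3}
  [8] u=0 | in [-6,2] | out [-6,2] | prev ⊥ | push {}
  [9] u=3 | in [-6,6] | out [-6,6] | prev [-6,4] | push {1}
  [10] u=1 | in [-6,6] | out [-6,6] | ==

Converged values:
  [0] [-6,2]
  [1] [-6,6]
  [2] [-6,2]
  [3] [-6,6]
  [4] [-6,2]
  [5] [-6,2]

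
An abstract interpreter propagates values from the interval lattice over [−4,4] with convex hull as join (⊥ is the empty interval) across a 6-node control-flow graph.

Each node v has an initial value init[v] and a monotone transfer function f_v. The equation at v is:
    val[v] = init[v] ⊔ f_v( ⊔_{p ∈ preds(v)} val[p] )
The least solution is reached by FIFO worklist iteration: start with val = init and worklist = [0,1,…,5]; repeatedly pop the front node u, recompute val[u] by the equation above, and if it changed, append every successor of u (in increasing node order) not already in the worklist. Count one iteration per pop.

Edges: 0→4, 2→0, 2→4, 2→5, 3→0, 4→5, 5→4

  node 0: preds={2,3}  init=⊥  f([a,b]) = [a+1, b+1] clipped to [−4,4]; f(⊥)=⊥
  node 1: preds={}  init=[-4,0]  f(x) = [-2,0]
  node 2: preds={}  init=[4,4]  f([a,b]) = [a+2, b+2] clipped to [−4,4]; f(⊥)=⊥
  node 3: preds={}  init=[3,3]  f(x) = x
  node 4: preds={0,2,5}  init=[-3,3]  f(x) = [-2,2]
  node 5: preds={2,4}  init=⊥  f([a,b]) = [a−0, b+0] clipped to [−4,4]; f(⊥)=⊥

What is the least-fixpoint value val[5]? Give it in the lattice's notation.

Iteration log — 7 steps:
  step 1. node 0  ⊔preds=[3,4]  new=[4,4]  old=⊥  +wl: 
  step 2. node 1  ⊔preds=⊥  new=[-4,0]  stable
  step 3. node 2  ⊔preds=⊥  new=[4,4]  stable
  step 4. node 3  ⊔preds=⊥  new=[3,3]  stable
  step 5. node 4  ⊔preds=[4,4]  new=[-3,3]  stable
  step 6. node 5  ⊔preds=[-3,4]  new=[-3,4]  old=⊥  +wl: 4
  step 7. node 4  ⊔preds=[-3,4]  new=[-3,3]  stable

Least fixpoint reached:
  node 0: [4,4]
  node 1: [-4,0]
  node 2: [4,4]
  node 3: [3,3]
  node 4: [-3,3]
  node 5: [-3,4]

[-3,4]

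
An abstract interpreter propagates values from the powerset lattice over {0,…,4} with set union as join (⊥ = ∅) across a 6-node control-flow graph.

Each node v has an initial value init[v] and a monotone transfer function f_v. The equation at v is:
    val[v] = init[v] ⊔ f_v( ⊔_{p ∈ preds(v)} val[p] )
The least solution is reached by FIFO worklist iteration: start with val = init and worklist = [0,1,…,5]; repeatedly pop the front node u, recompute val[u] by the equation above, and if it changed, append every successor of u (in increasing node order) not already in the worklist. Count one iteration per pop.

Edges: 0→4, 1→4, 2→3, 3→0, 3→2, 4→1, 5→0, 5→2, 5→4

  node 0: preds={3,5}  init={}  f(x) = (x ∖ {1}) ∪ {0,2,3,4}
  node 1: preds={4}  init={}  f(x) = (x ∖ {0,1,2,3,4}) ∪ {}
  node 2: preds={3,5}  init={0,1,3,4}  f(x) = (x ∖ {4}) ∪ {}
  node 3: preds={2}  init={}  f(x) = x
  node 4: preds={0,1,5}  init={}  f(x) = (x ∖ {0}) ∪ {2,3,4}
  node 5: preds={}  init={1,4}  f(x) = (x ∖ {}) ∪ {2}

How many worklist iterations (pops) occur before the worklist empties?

Worklist (13 pops):
  #1 pop 0: in={1,4} → {0,2,3,4} (was {}); enqueue []
  #2 pop 1: in={} → {} (no change)
  #3 pop 2: in={1,4} → {0,1,3,4} (no change)
  #4 pop 3: in={0,1,3,4} → {0,1,3,4} (was {}); enqueue [0,2]
  #5 pop 4: in={0,1,2,3,4} → {1,2,3,4} (was {}); enqueue [1]
  #6 pop 5: in={} → {1,2,4} (was {1,4}); enqueue [4]
  #7 pop 0: in={0,1,2,3,4} → {0,2,3,4} (no change)
  #8 pop 2: in={0,1,2,3,4} → {0,1,2,3,4} (was {0,1,3,4}); enqueue [3]
  #9 pop 1: in={1,2,3,4} → {} (no change)
  #10 pop 4: in={0,1,2,3,4} → {1,2,3,4} (no change)
  #11 pop 3: in={0,1,2,3,4} → {0,1,2,3,4} (was {0,1,3,4}); enqueue [0,2]
  #12 pop 0: in={0,1,2,3,4} → {0,2,3,4} (no change)
  #13 pop 2: in={0,1,2,3,4} → {0,1,2,3,4} (no change)

Fixpoint:
  val[0] = {0,2,3,4}
  val[1] = {}
  val[2] = {0,1,2,3,4}
  val[3] = {0,1,2,3,4}
  val[4] = {1,2,3,4}
  val[5] = {1,2,4}

13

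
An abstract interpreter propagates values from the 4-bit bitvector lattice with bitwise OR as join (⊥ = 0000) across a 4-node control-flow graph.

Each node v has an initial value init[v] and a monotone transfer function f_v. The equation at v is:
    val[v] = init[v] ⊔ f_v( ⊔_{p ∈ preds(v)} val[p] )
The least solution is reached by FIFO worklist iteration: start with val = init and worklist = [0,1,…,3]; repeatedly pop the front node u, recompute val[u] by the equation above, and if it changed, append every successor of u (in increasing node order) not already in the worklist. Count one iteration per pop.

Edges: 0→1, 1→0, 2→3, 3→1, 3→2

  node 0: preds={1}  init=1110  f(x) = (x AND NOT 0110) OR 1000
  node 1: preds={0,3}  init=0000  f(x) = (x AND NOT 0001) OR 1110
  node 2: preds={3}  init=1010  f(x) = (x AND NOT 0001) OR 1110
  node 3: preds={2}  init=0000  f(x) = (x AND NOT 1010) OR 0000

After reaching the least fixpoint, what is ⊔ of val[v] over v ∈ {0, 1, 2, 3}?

Trace (7 dequeues):
  [1] u=0 | in 0000 | out 1110 | ==
  [2] u=1 | in 1110 | out 1110 | prev 0000 | push {0}
  [3] u=2 | in 0000 | out 1110 | prev 1010 | push {}
  [4] u=3 | in 1110 | out 0100 | prev 0000 | push {1,2}
  [5] u=0 | in 1110 | out 1110 | ==
  [6] u=1 | in 1110 | out 1110 | ==
  [7] u=2 | in 0100 | out 1110 | ==

Converged values:
  [0] 1110
  [1] 1110
  [2] 1110
  [3] 0100

1110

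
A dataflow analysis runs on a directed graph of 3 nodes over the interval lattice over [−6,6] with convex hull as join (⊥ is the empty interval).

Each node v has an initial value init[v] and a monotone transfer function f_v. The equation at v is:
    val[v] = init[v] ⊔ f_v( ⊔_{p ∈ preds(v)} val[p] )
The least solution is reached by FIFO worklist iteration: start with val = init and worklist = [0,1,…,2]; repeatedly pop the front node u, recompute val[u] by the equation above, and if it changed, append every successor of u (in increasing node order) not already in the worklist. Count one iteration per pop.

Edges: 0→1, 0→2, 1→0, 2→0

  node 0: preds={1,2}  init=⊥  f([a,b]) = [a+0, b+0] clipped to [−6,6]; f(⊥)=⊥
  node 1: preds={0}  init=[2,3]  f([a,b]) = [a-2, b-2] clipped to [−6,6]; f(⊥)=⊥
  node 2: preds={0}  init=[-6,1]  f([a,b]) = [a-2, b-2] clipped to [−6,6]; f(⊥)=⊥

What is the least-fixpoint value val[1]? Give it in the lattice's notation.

Worklist (4 pops):
  #1 pop 0: in=[-6,3] → [-6,3] (was ⊥); enqueue []
  #2 pop 1: in=[-6,3] → [-6,3] (was [2,3]); enqueue [0]
  #3 pop 2: in=[-6,3] → [-6,1] (no change)
  #4 pop 0: in=[-6,3] → [-6,3] (no change)

Fixpoint:
  val[0] = [-6,3]
  val[1] = [-6,3]
  val[2] = [-6,1]

[-6,3]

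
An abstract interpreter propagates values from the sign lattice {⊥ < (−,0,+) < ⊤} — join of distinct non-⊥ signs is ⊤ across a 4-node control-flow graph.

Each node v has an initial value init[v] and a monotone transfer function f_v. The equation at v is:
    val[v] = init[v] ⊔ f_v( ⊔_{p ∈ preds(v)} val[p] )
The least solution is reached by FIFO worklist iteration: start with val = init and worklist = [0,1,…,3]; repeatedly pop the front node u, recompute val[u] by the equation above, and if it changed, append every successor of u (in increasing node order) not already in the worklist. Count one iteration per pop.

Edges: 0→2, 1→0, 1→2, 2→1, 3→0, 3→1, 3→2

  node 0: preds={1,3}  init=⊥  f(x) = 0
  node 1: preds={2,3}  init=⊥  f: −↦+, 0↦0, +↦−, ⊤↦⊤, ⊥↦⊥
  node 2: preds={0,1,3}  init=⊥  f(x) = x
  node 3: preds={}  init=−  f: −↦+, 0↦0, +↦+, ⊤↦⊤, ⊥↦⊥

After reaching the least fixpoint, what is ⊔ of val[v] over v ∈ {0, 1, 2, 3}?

⊤

Trace (8 dequeues):
  [1] u=0 | in − | out 0 | prev ⊥ | push {}
  [2] u=1 | in − | out + | prev ⊥ | push {0}
  [3] u=2 | in ⊤ | out ⊤ | prev ⊥ | push {1}
  [4] u=3 | in ⊥ | out − | ==
  [5] u=0 | in ⊤ | out 0 | ==
  [6] u=1 | in ⊤ | out ⊤ | prev + | push {0,2}
  [7] u=0 | in ⊤ | out 0 | ==
  [8] u=2 | in ⊤ | out ⊤ | ==

Converged values:
  [0] 0
  [1] ⊤
  [2] ⊤
  [3] −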